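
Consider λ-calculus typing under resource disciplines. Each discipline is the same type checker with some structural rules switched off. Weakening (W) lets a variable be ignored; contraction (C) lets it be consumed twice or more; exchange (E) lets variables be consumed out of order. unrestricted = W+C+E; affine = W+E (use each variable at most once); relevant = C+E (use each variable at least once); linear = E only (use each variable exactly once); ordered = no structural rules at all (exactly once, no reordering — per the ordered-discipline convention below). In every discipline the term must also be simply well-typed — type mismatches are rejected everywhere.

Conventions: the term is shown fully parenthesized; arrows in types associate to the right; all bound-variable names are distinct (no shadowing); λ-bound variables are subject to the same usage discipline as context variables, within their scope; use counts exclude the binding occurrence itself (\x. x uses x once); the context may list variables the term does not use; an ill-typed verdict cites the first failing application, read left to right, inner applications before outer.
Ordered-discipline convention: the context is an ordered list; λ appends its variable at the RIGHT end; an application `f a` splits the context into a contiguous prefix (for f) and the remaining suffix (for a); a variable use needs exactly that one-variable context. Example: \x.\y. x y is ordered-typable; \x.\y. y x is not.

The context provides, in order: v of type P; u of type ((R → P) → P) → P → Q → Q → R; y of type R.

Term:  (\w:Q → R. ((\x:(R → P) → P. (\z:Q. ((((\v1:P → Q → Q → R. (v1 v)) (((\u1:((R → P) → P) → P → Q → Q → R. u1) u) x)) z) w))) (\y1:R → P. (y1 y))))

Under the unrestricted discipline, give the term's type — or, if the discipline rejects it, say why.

not well-typed under unrestricted — fails simple typing
use counts: v: 1×; u: 1×; y: 1×; w (λ-bound): 1×; x (λ-bound): 1×; z (λ-bound): 1×; v1 (λ-bound): 1×; u1 (λ-bound): 1×; y1 (λ-bound): 1×
uses in reading order: v1, v, u1, u, x, z, w, y1, y
typing: ill-typed: a function awaiting Q gets Q → R
across the five disciplines: ordered ✗ · linear ✗ · affine ✗ · relevant ✗ · unrestricted ✗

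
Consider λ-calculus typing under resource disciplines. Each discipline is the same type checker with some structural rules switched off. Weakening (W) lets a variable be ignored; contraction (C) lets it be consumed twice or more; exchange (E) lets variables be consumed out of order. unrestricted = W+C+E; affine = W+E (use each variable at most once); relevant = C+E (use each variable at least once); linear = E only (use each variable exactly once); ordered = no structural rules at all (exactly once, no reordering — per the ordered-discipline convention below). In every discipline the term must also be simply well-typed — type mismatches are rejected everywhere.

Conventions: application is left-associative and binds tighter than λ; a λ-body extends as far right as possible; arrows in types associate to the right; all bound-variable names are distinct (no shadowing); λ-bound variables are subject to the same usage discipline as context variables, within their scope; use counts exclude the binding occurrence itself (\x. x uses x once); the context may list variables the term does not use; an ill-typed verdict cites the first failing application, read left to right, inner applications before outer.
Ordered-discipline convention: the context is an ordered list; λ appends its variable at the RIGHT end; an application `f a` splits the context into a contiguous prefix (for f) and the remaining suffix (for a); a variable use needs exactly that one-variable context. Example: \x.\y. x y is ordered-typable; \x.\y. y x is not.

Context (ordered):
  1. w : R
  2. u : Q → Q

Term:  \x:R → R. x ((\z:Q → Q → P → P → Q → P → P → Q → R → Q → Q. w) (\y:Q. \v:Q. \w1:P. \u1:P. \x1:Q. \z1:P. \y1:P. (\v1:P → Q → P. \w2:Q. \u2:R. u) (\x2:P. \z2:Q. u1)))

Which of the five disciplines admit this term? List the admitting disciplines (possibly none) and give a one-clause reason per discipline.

admitted in: affine, unrestricted
use counts: w=1; u=1; x [bound]=1; z [bound]=0; y [bound]=0; v [bound]=0; w1 [bound]=0; u1 [bound]=1; x1 [bound]=0; z1 [bound]=0; y1 [bound]=0; v1 [bound]=0; w2 [bound]=0; u2 [bound]=0; x2 [bound]=0; z2 [bound]=0
left-to-right use order: x, w, u, u1
typing: well-typed at (R → R) → R
ordered: ✗ — unused: z, y, v, w1, x1, z1, y1, v1, w2, u2, x2, z2 — weakening required
linear: ✗ — unused: z, y, v, w1, x1, z1, y1, v1, w2, u2, x2, z2 — weakening required
affine: ✓ — w, u, x, z, y, v, w1, u1, x1, z1, y1, v1, w2, u2, x2, z2: no repeats, contraction unneeded
relevant: ✗ — unused: z, y, v, w1, x1, z1, y1, v1, w2, u2, x2, z2 — weakening required
unrestricted: ✓ — simply typable at (R → R) → R; W, C, E all held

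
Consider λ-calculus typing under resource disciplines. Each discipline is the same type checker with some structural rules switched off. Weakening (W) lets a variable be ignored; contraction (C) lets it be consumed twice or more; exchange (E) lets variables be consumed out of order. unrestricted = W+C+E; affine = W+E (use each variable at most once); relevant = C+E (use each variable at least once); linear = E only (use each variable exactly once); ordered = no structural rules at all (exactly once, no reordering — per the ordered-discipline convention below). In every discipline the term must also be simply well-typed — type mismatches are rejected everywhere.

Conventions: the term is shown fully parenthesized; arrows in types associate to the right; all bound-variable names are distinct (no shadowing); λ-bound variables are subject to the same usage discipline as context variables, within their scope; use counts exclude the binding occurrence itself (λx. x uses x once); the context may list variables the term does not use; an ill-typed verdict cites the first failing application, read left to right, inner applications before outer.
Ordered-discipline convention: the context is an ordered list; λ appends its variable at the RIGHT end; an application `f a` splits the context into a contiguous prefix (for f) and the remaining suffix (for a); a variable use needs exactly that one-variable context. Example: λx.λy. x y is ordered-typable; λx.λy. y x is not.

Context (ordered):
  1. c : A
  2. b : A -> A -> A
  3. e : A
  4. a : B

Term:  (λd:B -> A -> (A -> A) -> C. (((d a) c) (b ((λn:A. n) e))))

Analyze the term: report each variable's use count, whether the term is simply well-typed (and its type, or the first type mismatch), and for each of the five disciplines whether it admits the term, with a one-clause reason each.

counts: c ×1, b ×1, e ×1, a ×1, d (bound) ×1, n (bound) ×1
left-to-right use order: d, a, c, b, n, e
typing: ✓ — (B -> A -> (A -> A) -> C) -> C
ordered ✗ (no ordered split (uses run d, a, c, b, n, e))
linear ✓ (single use per variable (c, b, e, a, d, n))
affine ✓ (at most one use each (c, b, e, a, d, n))
relevant ✓ (none of c, b, e, a, d, n goes unused)
unrestricted ✓ (typability at (B -> A -> (A -> A) -> C) -> C is all that's needed)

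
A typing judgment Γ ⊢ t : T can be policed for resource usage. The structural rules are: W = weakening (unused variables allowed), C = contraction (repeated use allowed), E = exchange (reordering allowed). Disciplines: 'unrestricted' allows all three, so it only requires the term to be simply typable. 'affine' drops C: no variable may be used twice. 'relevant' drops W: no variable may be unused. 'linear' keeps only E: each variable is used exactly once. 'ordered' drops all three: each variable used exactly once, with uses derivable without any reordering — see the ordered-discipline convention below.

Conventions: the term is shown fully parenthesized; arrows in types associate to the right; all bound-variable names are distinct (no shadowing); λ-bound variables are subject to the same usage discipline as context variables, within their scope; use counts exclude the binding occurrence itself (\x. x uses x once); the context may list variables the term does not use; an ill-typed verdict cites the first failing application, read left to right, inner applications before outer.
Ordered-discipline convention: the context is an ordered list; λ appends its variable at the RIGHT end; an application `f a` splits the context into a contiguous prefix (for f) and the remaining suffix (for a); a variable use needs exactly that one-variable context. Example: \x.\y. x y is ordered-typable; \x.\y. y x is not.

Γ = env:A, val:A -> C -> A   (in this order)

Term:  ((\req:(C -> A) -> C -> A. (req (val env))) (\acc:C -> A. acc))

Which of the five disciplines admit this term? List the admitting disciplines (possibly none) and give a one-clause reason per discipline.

admitting disciplines: linear, affine, relevant, unrestricted
variable uses: env ×1; val ×1; req [bound] ×1; acc [bound] ×1
uses in reading order: req, val, env, acc
typing: ✓ — C -> A
ordered: ✗ — no ordered split (uses run req, val, env, acc)
linear: ✓ — single use per variable (env, val, req, acc)
affine: ✓ — none of env, val, req, acc used more than once
relevant: ✓ — none of env, val, req, acc goes unused
unrestricted: ✓ — typability at C -> A is all that's needed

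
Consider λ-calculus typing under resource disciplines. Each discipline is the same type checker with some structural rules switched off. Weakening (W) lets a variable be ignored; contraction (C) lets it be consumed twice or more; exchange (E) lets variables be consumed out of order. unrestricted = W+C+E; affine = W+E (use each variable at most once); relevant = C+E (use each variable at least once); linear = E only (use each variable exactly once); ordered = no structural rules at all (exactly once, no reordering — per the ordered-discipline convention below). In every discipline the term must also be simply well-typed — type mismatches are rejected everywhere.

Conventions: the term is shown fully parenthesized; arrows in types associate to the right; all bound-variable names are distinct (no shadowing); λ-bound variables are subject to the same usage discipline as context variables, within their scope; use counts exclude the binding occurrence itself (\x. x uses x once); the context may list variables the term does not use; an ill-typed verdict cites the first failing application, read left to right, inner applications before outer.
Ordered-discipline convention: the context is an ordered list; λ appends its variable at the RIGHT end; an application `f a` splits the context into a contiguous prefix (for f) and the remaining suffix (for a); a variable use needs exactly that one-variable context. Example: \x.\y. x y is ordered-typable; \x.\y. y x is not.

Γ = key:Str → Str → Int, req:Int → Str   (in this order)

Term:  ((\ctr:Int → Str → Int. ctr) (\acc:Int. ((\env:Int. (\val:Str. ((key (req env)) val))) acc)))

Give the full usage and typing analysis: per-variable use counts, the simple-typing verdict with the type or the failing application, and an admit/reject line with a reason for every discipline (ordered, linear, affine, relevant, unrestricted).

variable uses: key: 1×, req: 1×, ctr [bound]: 1×, acc [bound]: 1×, env [bound]: 1×, val [bound]: 1×
order of uses: ctr, key, req, env, val, acc
typing: ✓ — Int → Str → Int
ordered: ✓, single-use (key, req, ctr, acc, env, val), ordered derivation ok
linear: ✓, exactly-once usage across key, req, ctr, acc, env, val
affine: ✓, none of key, req, ctr, acc, env, val used more than once
relevant: ✓, every one of key, req, ctr, acc, env, val appears
unrestricted: ✓, simply typable at Int → Str → Int; W, C, E all held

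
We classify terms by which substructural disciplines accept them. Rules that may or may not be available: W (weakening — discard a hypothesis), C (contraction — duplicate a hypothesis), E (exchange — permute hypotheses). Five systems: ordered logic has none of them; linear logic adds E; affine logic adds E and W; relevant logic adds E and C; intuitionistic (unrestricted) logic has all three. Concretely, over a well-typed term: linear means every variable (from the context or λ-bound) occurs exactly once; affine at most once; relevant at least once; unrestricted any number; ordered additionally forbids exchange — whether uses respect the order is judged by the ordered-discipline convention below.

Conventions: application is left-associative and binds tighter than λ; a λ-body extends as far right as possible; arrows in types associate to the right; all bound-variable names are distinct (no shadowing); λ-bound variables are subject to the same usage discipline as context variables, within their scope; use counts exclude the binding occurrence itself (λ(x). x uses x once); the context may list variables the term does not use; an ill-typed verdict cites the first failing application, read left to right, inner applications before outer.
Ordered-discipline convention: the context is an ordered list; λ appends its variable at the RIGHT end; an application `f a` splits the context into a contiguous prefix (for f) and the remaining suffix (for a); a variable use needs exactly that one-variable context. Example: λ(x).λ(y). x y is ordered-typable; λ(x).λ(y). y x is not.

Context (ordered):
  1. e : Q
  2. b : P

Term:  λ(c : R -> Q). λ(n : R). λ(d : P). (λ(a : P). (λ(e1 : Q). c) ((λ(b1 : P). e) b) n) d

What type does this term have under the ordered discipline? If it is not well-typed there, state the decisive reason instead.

not well-typed under ordered — unused: a, e1, b1 — weakening required
usage: e: 1×; b: 1×; c [bound]: 1×; n [bound]: 1×; d [bound]: 1×; a [bound]: 0×; e1 [bound]: 0×; b1 [bound]: 0×
left-to-right use order: c, e, b, n, d
typing: the term checks, with type (R -> Q) -> R -> P -> Q
across the five disciplines: ordered ✗ | linear ✗ | affine ✓ | relevant ✗ | unrestricted ✓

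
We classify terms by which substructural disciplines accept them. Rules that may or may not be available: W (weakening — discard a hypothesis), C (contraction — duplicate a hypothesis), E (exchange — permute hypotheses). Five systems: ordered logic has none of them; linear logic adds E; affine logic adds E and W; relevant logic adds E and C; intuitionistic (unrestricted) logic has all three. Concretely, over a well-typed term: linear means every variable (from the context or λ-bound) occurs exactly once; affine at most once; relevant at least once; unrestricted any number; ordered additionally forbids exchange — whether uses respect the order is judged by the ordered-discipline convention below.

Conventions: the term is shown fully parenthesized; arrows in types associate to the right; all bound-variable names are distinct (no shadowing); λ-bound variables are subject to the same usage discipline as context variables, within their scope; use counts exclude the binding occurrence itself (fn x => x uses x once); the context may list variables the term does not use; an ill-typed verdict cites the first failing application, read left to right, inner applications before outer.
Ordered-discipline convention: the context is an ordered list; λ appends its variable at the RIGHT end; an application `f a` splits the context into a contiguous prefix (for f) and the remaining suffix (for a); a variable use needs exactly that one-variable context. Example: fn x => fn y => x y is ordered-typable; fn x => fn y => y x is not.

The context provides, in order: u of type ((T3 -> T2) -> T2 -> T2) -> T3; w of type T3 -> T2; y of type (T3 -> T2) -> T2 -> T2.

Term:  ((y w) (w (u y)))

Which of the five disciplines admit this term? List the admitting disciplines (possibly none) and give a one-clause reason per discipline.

admitting disciplines: relevant, unrestricted
use counts: u: 1, w: 2, y: 2
left-to-right use order: y, w, w, u, y
typing: well-typed — term : T2
ordered ✗ (repeated use of w ×2, y ×2)
linear ✗ (repeated use of w ×2, y ×2)
affine ✗ (repeated use of w ×2, y ×2)
relevant ✓ (at least one use each (u, w, y))
unrestricted ✓ (typability at T2 is all that's needed)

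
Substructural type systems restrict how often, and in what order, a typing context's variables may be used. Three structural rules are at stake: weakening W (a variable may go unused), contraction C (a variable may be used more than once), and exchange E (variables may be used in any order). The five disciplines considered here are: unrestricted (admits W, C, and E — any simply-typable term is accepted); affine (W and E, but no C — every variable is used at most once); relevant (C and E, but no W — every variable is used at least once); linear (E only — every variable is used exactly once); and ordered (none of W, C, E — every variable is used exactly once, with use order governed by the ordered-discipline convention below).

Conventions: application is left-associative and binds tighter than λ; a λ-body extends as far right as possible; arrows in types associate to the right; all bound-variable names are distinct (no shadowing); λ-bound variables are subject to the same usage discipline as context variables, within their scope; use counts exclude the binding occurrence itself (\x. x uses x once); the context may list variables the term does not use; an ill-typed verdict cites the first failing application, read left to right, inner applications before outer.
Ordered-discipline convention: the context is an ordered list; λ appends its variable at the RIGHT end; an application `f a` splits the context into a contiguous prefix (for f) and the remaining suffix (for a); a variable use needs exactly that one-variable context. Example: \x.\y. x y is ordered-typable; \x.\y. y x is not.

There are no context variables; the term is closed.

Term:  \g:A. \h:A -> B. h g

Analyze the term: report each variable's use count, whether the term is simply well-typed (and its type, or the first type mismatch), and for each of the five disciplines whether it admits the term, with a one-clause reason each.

variable uses: g (bound): 1; h (bound): 1
use order (left to right): h, g
typing: ✓ — A -> (A -> B) -> B
ordered: ✗, use order h, g needs exchange
linear: ✓, g, h: one use apiece
affine: ✓, at most one use each (g, h)
relevant: ✓, g, h: all used, weakening unneeded
unrestricted: ✓, typability at A -> (A -> B) -> B is all that's needed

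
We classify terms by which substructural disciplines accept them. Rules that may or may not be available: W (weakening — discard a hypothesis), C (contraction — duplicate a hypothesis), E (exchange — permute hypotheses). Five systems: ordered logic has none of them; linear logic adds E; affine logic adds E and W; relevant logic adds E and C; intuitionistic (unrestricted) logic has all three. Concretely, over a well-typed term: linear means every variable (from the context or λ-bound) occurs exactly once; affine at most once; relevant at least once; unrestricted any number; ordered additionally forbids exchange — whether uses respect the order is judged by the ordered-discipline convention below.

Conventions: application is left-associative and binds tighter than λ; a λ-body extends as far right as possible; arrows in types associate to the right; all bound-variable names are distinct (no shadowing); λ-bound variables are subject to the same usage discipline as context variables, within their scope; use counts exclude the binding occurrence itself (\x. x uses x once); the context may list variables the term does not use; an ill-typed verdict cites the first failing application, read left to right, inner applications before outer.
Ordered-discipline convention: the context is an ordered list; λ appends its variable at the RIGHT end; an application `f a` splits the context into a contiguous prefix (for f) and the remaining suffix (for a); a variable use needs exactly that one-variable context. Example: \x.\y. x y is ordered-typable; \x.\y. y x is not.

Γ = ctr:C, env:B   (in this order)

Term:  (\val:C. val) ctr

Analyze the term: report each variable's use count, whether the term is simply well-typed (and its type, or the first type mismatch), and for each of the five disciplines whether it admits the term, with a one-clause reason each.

counts: ctr: 1, env: 0, val (bound): 1
order of uses: val, ctr
typing: well-typed — term : C
ordered: ✗ — env never used (weakening)
linear: ✗ — env never used (weakening)
affine: ✓ — none of ctr, env, val used more than once
relevant: ✗ — env never used (weakening)
unrestricted: ✓ — simply typable at C; W, C, E all held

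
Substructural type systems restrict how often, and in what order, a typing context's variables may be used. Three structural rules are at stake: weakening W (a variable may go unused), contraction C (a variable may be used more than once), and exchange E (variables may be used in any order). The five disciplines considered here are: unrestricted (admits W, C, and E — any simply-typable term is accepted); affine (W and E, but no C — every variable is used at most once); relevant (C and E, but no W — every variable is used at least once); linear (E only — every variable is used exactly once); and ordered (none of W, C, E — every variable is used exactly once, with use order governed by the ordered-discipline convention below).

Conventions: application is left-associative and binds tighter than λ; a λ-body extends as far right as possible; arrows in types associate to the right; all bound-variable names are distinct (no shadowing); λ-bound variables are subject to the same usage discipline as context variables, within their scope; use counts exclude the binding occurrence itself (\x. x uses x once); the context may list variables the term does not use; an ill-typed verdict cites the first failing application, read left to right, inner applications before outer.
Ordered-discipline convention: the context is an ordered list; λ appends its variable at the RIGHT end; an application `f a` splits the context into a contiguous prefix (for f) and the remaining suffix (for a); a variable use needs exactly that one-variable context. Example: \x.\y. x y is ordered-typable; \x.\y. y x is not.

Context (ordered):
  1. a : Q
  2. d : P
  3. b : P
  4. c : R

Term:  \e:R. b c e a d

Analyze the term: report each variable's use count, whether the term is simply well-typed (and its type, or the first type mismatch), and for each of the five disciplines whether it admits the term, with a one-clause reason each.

variable uses: a=1; d=1; b=1; c=1; e (bound)=1
use order (left to right): b, c, e, a, d
typing: ill-typed: can't apply a value of type P
ordered: ✗, not simply typable
linear: ✗, fails simple typing
affine: ✗, a type mismatch blocks all five
relevant: ✗, the type mismatch rejects it
unrestricted: ✗, not simply typable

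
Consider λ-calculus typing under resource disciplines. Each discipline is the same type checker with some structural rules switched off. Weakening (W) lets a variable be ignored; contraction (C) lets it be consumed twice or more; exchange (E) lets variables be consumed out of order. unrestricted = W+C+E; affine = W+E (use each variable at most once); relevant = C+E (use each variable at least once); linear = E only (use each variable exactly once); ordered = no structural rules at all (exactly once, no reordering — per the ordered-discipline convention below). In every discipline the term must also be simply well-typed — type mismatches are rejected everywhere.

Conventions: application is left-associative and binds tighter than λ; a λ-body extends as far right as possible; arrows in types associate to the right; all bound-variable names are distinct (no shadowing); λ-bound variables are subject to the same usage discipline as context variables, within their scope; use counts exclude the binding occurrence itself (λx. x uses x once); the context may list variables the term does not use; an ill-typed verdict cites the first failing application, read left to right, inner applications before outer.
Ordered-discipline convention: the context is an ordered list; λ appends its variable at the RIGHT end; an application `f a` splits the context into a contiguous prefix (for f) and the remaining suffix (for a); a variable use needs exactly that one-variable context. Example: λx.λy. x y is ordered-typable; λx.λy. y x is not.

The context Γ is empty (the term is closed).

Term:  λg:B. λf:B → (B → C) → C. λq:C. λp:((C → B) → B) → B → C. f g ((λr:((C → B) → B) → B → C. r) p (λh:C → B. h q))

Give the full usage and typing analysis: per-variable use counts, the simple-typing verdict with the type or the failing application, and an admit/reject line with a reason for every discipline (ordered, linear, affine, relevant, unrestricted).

usage: g (λ-bound) ×1, f (λ-bound) ×1, q (λ-bound) ×1, p (λ-bound) ×1, r (λ-bound) ×1, h (λ-bound) ×1
order of uses: f, g, r, p, h, q
typing: ✓ — B → (B → (B → C) → C) → C → (((C → B) → B) → B → C) → C
ordered: ✗ — no ordered split (uses run f, g, r, p, h, q)
linear: ✓ — g, f, q, p, r, h: one use apiece
affine: ✓ — g, f, q, p, r, h: no repeats, contraction unneeded
relevant: ✓ — g, f, q, p, r, h: all used, weakening unneeded
unrestricted: ✓ — well-typed at B → (B → (B → C) → C) → C → (((C → B) → B) → B → C) → C; no restrictions here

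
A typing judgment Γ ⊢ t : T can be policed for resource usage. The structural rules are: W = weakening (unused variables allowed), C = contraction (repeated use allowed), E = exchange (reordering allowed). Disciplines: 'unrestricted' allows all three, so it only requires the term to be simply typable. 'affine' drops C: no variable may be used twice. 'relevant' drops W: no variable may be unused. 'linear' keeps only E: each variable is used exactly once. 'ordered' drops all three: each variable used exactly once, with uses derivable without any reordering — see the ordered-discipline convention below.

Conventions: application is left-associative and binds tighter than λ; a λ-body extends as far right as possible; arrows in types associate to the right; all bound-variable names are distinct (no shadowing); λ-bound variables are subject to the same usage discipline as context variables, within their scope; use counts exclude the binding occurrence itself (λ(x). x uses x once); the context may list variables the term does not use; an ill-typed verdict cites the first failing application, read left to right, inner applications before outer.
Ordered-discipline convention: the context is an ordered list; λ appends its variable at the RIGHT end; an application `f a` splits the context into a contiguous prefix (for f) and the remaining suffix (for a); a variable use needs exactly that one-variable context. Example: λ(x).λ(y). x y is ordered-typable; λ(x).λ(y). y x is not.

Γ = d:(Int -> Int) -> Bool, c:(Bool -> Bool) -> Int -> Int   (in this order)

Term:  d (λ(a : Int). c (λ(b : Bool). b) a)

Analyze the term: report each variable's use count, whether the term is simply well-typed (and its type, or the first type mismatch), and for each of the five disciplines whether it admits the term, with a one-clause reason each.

counts: d ×1; c ×1; a (λ-bound) ×1; b (λ-bound) ×1
uses in reading order: d, c, b, a
typing: the term checks, with type Bool
ordered ✓ (d, c, a, b once each; derivable with no W/C/E)
linear ✓ (each of d, c, a, b used exactly once)
affine ✓ (at most one use each (d, c, a, b))
relevant ✓ (every one of d, c, a, b appears)
unrestricted ✓ (well-typed at Bool; no restrictions here)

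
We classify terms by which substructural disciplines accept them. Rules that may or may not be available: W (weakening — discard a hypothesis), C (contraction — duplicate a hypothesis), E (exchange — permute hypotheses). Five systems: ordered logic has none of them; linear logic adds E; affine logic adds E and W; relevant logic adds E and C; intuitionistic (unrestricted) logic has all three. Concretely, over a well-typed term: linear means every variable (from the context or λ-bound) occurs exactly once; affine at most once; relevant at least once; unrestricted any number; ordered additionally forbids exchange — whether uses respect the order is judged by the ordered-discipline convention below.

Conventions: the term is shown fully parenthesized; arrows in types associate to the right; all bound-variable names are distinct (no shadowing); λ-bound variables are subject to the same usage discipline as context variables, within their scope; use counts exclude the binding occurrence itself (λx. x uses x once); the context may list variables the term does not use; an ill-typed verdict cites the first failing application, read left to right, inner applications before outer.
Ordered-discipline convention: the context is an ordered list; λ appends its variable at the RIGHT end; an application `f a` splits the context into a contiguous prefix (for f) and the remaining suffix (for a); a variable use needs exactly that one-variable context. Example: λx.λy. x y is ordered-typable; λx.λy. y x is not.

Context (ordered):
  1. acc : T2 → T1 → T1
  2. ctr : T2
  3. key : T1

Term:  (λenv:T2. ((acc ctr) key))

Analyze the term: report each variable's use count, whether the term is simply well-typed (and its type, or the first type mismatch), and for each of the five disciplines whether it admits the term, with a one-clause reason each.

variable uses: acc=1, ctr=1, key=1, env [bound]=0
left-to-right use order: acc, ctr, key
typing: the term checks, with type T2 → T1
ordered ✗ (unused: env — weakening required)
linear ✗ (unused: env — weakening required)
affine ✓ (acc, ctr, key, env: no repeats, contraction unneeded)
relevant ✗ (unused: env — weakening required)
unrestricted ✓ (simply typable at T2 → T1; W, C, E all held)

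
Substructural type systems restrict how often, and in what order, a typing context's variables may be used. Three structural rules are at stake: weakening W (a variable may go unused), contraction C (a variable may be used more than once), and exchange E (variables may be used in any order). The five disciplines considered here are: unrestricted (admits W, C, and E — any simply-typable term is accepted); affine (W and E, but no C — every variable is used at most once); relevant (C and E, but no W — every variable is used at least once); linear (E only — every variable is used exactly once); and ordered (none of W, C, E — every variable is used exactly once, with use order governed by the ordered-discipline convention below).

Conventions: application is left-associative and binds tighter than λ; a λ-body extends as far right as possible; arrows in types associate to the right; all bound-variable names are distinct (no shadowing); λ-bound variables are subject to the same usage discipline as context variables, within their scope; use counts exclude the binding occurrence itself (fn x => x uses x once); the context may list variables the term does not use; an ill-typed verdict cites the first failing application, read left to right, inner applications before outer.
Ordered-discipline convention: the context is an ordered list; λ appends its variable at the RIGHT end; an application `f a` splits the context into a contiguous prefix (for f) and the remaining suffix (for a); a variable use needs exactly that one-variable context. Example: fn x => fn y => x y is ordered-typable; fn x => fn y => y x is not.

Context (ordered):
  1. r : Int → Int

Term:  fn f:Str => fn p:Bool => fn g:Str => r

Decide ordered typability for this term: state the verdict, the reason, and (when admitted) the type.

no — unused: f, p, g — weakening required
counts: r: 1; f (λ-bound): 0; p (λ-bound): 0; g (λ-bound): 0
uses in reading order: r
typing: well-typed — term : Str → Bool → Str → Int → Int
across the five disciplines: ordered ✗; linear ✗; affine ✓; relevant ✗; unrestricted ✓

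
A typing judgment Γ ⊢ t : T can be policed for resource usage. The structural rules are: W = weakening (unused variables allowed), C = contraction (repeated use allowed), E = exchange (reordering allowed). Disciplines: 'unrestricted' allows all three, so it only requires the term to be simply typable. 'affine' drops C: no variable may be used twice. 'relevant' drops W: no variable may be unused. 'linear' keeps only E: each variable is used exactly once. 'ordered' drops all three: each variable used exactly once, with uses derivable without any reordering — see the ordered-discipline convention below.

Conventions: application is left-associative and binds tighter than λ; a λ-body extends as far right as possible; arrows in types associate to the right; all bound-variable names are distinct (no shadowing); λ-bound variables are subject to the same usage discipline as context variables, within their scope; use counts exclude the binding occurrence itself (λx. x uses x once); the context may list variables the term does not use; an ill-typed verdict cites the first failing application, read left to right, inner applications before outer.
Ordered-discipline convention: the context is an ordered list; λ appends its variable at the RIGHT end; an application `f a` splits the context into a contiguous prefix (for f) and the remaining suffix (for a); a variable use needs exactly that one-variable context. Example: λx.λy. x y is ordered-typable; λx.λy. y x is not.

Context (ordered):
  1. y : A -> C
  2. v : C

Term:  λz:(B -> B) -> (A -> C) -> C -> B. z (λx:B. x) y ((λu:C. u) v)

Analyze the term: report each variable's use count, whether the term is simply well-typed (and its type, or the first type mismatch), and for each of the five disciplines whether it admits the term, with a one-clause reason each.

variable uses: y: 1×; v: 1×; z (λ-bound): 1×; x (λ-bound): 1×; u (λ-bound): 1×
uses in reading order: z, x, y, u, v
typing: the term checks, with type ((B -> B) -> (A -> C) -> C -> B) -> B
ordered ✗ (needs exchange: uses follow z, x, y, u, v)
linear ✓ (single use per variable (y, v, z, x, u))
affine ✓ (at most one use each (y, v, z, x, u))
relevant ✓ (y, v, z, x, u: all used, weakening unneeded)
unrestricted ✓ (typability at ((B -> B) -> (A -> C) -> C -> B) -> B is all that's needed)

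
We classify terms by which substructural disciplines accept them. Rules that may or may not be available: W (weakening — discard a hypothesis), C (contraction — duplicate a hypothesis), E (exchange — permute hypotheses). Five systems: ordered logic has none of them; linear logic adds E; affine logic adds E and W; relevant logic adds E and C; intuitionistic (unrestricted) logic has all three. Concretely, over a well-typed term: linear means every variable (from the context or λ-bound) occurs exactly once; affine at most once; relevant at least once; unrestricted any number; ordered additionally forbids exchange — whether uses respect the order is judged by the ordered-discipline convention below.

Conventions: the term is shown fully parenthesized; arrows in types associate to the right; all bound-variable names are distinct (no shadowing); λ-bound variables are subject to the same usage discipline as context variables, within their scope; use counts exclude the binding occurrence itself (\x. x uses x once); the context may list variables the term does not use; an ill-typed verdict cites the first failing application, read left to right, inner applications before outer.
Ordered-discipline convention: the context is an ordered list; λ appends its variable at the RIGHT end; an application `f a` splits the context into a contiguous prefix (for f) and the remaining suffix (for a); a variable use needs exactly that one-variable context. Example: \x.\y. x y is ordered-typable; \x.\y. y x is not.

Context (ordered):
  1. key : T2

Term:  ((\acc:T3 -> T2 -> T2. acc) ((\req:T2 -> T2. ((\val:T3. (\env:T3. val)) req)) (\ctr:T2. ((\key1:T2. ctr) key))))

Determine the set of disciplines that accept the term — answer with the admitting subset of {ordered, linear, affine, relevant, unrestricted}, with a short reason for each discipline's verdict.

admitted in: none
variable uses: key: 1, acc [bound]: 1, req [bound]: 1, val [bound]: 1, env [bound]: 0, ctr [bound]: 1, key1 [bound]: 0
use order (left to right): acc, val, req, ctr, key
typing: ill-typed: argument of type T2 -> T2 where T3 is required
ordered ✗ (a type mismatch blocks all five)
linear ✗ (the type mismatch rejects it)
affine ✗ (not simply typable)
relevant ✗ (fails simple typing)
unrestricted ✗ (a type mismatch blocks all five)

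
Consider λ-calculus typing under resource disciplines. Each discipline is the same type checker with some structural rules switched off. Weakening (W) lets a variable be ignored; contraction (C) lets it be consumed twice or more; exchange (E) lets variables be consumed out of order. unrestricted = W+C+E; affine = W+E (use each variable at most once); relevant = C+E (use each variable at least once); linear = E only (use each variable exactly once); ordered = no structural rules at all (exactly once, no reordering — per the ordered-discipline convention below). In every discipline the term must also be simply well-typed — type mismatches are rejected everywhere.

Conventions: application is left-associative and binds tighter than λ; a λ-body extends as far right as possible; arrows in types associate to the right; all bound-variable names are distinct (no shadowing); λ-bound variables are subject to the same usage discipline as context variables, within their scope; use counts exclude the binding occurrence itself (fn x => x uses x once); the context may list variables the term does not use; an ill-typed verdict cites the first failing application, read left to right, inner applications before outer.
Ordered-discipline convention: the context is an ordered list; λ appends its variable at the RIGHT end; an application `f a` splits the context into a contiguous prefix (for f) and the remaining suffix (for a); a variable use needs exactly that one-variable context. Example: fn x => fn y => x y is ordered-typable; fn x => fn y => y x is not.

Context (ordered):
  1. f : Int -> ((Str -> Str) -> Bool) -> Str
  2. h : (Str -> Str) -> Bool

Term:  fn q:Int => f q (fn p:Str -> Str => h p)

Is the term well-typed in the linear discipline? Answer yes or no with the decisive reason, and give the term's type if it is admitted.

yes — f, h, q, p: one use apiece; term : Int -> Str
use counts: f=1, h=1, q [bound]=1, p [bound]=1
uses in reading order: f, q, h, p
typing: ✓ — Int -> Str
per-discipline verdicts: ordered ✗ | linear ✓ | affine ✓ | relevant ✓ | unrestricted ✓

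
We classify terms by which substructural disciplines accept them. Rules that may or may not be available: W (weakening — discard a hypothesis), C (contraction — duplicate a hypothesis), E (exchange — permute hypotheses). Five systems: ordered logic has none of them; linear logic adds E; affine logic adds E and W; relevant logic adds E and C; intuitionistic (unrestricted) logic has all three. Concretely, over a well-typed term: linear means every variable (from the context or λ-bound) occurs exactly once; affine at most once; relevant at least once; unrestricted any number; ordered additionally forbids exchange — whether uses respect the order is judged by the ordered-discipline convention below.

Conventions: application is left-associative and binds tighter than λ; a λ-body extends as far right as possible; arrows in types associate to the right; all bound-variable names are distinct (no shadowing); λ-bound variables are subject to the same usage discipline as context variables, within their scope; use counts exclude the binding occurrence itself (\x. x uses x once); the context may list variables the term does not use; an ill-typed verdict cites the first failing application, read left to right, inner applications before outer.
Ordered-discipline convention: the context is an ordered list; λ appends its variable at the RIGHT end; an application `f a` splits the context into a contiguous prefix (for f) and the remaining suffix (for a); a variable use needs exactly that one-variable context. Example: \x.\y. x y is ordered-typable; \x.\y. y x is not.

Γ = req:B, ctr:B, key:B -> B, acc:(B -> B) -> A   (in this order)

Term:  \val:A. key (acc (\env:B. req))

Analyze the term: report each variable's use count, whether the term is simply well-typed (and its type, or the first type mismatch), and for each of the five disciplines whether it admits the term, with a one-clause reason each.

counts: req=1, ctr=0, key=1, acc=1, val (λ-bound)=0, env (λ-bound)=0
order of uses: key, acc, req
typing: ill-typed: a function awaiting B gets A
ordered: ✗, a type mismatch blocks all five
linear: ✗, the type mismatch rejects it
affine: ✗, not simply typable
relevant: ✗, fails simple typing
unrestricted: ✗, a type mismatch blocks all five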